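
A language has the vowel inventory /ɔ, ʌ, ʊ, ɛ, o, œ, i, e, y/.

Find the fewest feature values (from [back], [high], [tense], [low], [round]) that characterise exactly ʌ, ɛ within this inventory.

Every target segment is [−round], [−tense]; each remaining inventory member fails at least one of these. Each conjunct is needed — [−tense] alone would also admit /ɔ, ʊ, œ/; [−round] alone would also admit /i, e/ — and no other single listed feature has exactly this extension, so two is the minimum.

[−round, −tense]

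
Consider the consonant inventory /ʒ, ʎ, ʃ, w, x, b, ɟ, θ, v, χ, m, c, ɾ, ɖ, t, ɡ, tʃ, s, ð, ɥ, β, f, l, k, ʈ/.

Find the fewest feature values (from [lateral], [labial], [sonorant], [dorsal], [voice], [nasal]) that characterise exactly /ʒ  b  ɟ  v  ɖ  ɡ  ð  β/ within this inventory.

[−sonorant, +voice]

The class [−sonorant], [+voice] has exactly /ʒ, b, ɟ, v, ɖ, ɡ, ð, β/ as its extension in this inventory. No smaller conjunction from the listed features achieves this: [+voice] alone would also admit /ʎ, w, m, ɾ, …/; [−sonorant] alone would also admit /ʃ, x, θ, χ, …/; and checking the remaining single features turns up none with this extension.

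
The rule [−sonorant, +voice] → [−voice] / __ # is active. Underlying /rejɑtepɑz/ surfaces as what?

The only segment in the rule's environment that also matches [−sonorant, +voice] is /z/. Applying [−voice] turns the voiced alveolar fricative into /s/ (voiceless alveolar fricative), giving [rejɑtepɑs].

[rejɑtepɑs]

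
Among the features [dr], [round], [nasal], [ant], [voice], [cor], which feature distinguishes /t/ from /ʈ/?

The two segments share [-delayed release], [-round], [-nasal], [-voice], [+coronal]. The only feature from the list on which they differ: /t/ is [+anterior] while /ʈ/ is [-anterior].

[anterior]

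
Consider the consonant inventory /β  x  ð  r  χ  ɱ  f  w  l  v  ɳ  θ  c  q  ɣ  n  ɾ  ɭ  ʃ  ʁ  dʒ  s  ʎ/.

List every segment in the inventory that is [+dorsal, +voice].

Checking each segment against [+dorsal], [+voice]: /w/ (labial-velar glide), /ɣ/ (voiced velar fricative), /ʁ/ (voiced uvular fricative), /ʎ/ (palatal lateral approximant) satisfy every feature; every other segment in the inventory fails at least one.

w, ɣ, ʁ, ʎ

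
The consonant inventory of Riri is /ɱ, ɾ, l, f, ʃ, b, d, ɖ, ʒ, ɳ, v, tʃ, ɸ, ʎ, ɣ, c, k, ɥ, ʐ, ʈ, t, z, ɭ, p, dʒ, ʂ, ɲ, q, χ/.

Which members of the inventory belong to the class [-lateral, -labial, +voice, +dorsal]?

First, the [-lateral] segments are /ɱ, ɾ, f, ʃ, b, d, ɖ, ʒ, ɳ, v, tʃ, ɸ, ɣ, c, k, ɥ, ʐ, ʈ, t, z, p, dʒ, ʂ, ɲ, q, χ/.
Intersecting with [-labial] gives /ɾ, ʃ, d, ɖ, ʒ, ɳ, tʃ, ɣ, c, k, ʐ, ʈ, t, z, dʒ, ʂ, ɲ, q, χ/.
Among these, [+voice] gives /ɾ, d, ɖ, ʒ, ɳ, ɣ, ʐ, z, dʒ, ɲ/.
Of those, [+dorsal] leaves /ɣ, ɲ/.

ɣ, ɲ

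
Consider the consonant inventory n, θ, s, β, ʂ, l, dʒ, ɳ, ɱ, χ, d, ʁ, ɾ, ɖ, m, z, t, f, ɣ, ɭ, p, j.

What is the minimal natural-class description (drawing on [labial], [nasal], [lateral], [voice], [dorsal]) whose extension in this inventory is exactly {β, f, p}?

[−nasal, +labial]

The class [−nasal], [+labial] has exactly /β, f, p/ as its extension in this inventory. No smaller conjunction from the listed features achieves this: [+labial] alone would also admit /ɱ, m/; [−nasal] alone would also admit /θ, s, ʂ, l, …/; and checking the remaining single features turns up none with this extension.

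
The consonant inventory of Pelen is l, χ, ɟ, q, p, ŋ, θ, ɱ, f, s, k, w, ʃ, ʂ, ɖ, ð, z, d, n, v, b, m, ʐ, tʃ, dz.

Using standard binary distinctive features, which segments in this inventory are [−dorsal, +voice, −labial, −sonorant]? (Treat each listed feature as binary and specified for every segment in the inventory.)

ɖ, ð, z, d, ʐ, dz

Among the inventory, the [−dorsal] segments are /l, p, θ, ɱ, f, s, ʃ, ʂ, ɖ, ð, z, d, n, v, b, m, ʐ, tʃ, dz/.
Intersecting with [+voice] gives /l, ɱ, ɖ, ð, z, d, n, v, b, m, ʐ, dz/.
Intersecting with [−labial] gives /l, ɖ, ð, z, d, n, ʐ, dz/.
Intersecting with [−sonorant] leaves /ɖ, ð, z, d, ʐ, dz/.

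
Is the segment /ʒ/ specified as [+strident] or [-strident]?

[+strident]

/ʒ/ is the voiced postalveolar fricative, hence [+strident].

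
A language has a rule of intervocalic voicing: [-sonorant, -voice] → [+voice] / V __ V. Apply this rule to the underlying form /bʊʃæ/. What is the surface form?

Only /ʃ/ occurs between two vowels (/ʊ/ __ /æ/) and matches the structural description. It is a voiceless postalveolar fricative, so [-sonorant, -voice] holds; changing it to [+voice] with all other features held fixed yields /ʒ/ (voiced postalveolar fricative). No other segment meets both the structural description and the environment, so the output is [bʊʒæ].

[bʊʒæ]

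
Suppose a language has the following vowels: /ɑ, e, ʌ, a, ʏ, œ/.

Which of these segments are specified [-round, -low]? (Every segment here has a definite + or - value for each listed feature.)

e, ʌ

Eliminate segments failing any feature: /ɑ, a/ are [+low]; /ʏ, œ/ are [+round]. The remaining /e, ʌ/ satisfy [-round], [-low].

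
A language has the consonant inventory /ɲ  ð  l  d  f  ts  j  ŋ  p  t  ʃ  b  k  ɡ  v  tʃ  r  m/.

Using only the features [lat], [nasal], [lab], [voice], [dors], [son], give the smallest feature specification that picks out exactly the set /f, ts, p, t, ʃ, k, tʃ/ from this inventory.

The target set is precisely the extension of [−voice] in this inventory.

[−voice]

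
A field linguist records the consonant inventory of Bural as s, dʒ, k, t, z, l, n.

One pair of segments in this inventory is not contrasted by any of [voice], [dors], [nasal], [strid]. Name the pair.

/z/ (voiced alveolar fricative) and /dʒ/ (voiced postalveolar affricate) are both [+voice], [−dorsal], [−nasal], [+strident], so none of the listed features separates them. (They do differ in [continuant], [anterior] and [distributed], which are not among the given features.) Every other pair in the inventory differs on at least one listed feature.

z, dʒ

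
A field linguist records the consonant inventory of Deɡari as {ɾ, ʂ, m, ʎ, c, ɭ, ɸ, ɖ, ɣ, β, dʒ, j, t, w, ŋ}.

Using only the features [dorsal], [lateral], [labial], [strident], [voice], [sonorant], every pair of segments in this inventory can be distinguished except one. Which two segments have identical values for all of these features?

j, ŋ

/j/ (palatal glide) and /ŋ/ (velar nasal) are both [+dorsal], [−lateral], [−labial], [−strident], [+voice], [+sonorant], so none of the listed features separates them. (They do differ in [nasal], [continuant] and [back], which are not among the given features.) Every other pair in the inventory differs on at least one listed feature.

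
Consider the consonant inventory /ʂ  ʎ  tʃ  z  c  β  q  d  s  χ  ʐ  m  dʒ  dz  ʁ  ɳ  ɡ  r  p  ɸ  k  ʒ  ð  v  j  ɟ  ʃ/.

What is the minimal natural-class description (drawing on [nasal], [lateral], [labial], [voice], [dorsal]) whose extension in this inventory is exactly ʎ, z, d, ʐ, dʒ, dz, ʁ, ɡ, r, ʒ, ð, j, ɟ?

[+voice, −nasal, −labial]

Every target segment is [+voice], [−nasal], [−labial]; each remaining inventory member fails at least one of these. Each conjunct is needed — [−nasal, −labial] alone would also admit /ʂ, tʃ, c, q, …/; [+voice, −labial] alone would also admit /ɳ/; [+voice, −nasal] alone would also admit /β, v/ — and no other combination of two listed features has exactly this extension, so three is the minimum.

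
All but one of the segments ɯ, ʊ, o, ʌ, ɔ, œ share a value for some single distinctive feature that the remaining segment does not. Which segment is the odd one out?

œ

The remaining segments after removing /œ/ share [+back]; /œ/ (mid front rounded lax vowel) is [−back]. For every other candidate removal, the leftover set fails to share any single feature value that the removed segment lacks.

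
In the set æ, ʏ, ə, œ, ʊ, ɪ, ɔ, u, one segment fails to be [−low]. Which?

æ

/æ/ is the low front unrounded vowel, which is [+low]; the rest — /œ, ʏ, u, ʊ, ɔ, ɪ, ə/ — are [−low].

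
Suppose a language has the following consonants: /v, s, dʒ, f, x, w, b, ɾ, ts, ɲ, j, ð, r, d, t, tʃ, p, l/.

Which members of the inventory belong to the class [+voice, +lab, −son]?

Among the inventory, the [+voice] segments are /v, dʒ, w, b, ɾ, ɲ, j, ð, r, d, l/.
Among these, [+labial] gives /v, w, b/.
Among these, [−sonorant] leaves /v, b/.

v, b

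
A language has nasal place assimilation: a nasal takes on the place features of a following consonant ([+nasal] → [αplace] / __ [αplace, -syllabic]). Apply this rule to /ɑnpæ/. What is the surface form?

The only nasal preceding a consonant is /n/ before /p/. /p/ is [+labial], so /n/ → /m/, giving [ɑmpæ].

[ɑmpæ]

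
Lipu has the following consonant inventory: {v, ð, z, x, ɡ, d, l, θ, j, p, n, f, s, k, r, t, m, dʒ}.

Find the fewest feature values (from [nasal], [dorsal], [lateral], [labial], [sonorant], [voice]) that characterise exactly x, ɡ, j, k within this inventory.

[+dorsal]

The target set is precisely the extension of [+dorsal] in this inventory.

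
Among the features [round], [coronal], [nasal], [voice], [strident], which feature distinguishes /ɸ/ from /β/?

[voice]

/ɸ/ (voiceless bilabial fricative) and /β/ (voiced bilabial fricative) agree on [−round], [−coronal], [−nasal], [−strident]. They differ on [voice] (/ɸ/ [−], /β/ [+]).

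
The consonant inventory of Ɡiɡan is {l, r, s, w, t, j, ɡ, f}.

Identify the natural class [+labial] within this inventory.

w, f

The [+labial] segments here are /w, f/; the remaining /l, r, s, t, j, ɡ/ are [−labial].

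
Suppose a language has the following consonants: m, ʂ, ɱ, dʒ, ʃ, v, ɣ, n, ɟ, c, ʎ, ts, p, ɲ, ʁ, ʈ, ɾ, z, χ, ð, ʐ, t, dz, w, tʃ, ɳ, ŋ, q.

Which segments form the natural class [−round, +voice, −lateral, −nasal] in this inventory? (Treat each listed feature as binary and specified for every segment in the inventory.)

dʒ, v, ɣ, ɟ, ʁ, ɾ, z, ð, ʐ, dz

Eliminate segments failing any feature: /m, ɱ, n, ɲ, ɳ, ŋ/ are [+nasal]; /ʂ, ʃ, c, ts, p, ʈ, χ, t, tʃ, q/ are [−voice]; /ʎ/ is [+lateral]; /w/ is [+round]. The remaining /dʒ, v, ɣ, ɟ, ʁ, ɾ, z, ð, ʐ, dz/ satisfy [−round], [+voice], [−lateral], [−nasal].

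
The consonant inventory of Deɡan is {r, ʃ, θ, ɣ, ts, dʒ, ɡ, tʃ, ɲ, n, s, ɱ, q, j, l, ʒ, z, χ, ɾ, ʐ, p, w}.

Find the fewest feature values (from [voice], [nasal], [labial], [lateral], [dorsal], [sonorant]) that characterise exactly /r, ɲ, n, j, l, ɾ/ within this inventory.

[+sonorant, −labial]

/r, ɲ, n, j, l, ɾ/ are all [+sonorant], [−labial], and no other segment in the inventory matches both values. Dropping any one of them over-generates: [−labial] alone would also admit /ʃ, θ, ɣ, ts, …/; [+sonorant] alone would also admit /ɱ, w/. No other single listed feature picks out exactly this set either, so fewer than two features will not do.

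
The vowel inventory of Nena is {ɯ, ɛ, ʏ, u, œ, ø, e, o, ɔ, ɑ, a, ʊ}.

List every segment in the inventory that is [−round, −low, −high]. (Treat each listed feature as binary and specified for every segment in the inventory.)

ɛ, e

Among the inventory, the [−round] segments are /ɯ, ɛ, e, ɑ, a/.
Intersecting with [−low] gives /ɯ, ɛ, e/.
Among these, [−high] leaves /ɛ, e/.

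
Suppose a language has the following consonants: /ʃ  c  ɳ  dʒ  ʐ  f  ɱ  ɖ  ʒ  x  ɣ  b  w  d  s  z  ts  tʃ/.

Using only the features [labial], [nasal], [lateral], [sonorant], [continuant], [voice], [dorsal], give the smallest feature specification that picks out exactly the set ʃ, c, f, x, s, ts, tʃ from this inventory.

Every target segment is [−voice] and no other inventory member is, so one feature is enough.

[−voice]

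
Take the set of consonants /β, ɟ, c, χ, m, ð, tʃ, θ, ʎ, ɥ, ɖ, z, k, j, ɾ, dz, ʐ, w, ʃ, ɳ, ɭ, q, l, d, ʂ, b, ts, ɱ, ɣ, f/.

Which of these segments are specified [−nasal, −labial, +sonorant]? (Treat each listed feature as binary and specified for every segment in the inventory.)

ʎ, j, ɾ, ɭ, l

First, the [−nasal] segments are /β, ɟ, c, χ, ð, tʃ, θ, ʎ, ɥ, ɖ, z, k, j, ɾ, dz, ʐ, w, ʃ, ɭ, q, l, d, ʂ, b, ts, ɣ, f/.
Then [−labial] gives /ɟ, c, χ, ð, tʃ, θ, ʎ, ɖ, z, k, j, ɾ, dz, ʐ, ʃ, ɭ, q, l, d, ʂ, ts, ɣ/.
Of those, [+sonorant] leaves /ʎ, j, ɾ, ɭ, l/.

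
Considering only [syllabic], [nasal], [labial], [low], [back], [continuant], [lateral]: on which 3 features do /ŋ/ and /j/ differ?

/ŋ/ (velar nasal) and /j/ (palatal glide) agree on [−syllabic], [−labial], [−low], [−lateral]. They differ on [nasal] (/ŋ/ [+], /j/ [−]), [continuant] (/ŋ/ [−], /j/ [+]), [back] (/ŋ/ [+], /j/ [−]).

[nasal], [continuant], [back]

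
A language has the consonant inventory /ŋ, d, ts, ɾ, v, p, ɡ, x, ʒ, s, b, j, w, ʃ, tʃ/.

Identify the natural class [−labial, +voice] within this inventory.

ŋ, d, ɾ, ɡ, ʒ, j

Eliminate segments failing any feature: /ts, x, s, ʃ, tʃ/ are [−voice]; /v, p, b, w/ are [+labial]. The remaining /ŋ, d, ɾ, ɡ, ʒ, j/ satisfy [−labial], [+voice].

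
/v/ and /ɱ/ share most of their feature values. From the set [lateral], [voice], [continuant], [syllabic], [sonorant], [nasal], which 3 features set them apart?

The two segments share [−lateral], [+voice], [−syllabic]. The only features from the list on which they differ: /v/ is [−sonorant] while /ɱ/ is [+sonorant]; /v/ is [−nasal] while /ɱ/ is [+nasal]; /v/ is [+continuant] while /ɱ/ is [−continuant].

[sonorant], [nasal], [continuant]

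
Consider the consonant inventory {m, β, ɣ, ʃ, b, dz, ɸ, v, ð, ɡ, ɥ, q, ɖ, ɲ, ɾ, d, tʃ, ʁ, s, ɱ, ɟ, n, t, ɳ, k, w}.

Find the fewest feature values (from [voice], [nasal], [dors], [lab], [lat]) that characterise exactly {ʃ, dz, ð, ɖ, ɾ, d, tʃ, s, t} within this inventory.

Every target segment is [-nasal], [-labial], [-dorsal]; each remaining inventory member fails at least one of these. Each conjunct is needed — [-labial, -dorsal] alone would also admit /n, ɳ/; [-nasal, -dorsal] alone would also admit /β, b, ɸ, v/; [-nasal, -labial] alone would also admit /ɣ, ɡ, q, ʁ, …/ — and no other combination of two listed features has exactly this extension, so three is the minimum.

[-nasal, -lab, -dors]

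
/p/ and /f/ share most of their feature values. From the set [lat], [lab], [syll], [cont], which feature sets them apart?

[continuant]

The two segments share [−lateral], [+labial], [−syllabic]. The only feature from the list on which they differ: /p/ is [−continuant] while /f/ is [+continuant].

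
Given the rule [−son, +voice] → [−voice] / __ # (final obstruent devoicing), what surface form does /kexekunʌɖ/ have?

[kexekunʌʈ]

The only segment in the rule's environment that also matches [−son, +voice] is /ɖ/. Applying [−voice] turns the voiced retroflex stop into /ʈ/ (voiceless retroflex stop), giving [kexekunʌʈ].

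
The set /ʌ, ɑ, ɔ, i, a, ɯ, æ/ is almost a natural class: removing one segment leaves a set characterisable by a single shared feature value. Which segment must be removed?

ɔ

[round] groups all but one: /ʌ, i, a, æ, ɯ, ɑ/ share [−round] while /ɔ/ (mid back rounded lax vowel) alone is [+round]. Removing any other segment would not leave a single-feature class that excludes it.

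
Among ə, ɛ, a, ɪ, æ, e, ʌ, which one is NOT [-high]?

/ə, a, ʌ, ɛ, æ, e/ are all [-high]; /ɪ/ (high front unrounded lax vowel) is [+high].

ɪ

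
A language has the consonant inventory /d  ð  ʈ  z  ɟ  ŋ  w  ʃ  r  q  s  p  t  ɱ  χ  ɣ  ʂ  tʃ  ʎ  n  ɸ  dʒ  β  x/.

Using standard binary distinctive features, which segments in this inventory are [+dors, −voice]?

Eliminate segments failing any feature: /d, ð, ʈ, z, ʃ, r, s, p, t, ɱ, ʂ, tʃ, n, ɸ, dʒ, β/ are [−dorsal]; /ɟ, ŋ, w, ɣ, ʎ/ are [+voice]. The remaining /q, χ, x/ satisfy [+dorsal], [−voice].

q, χ, x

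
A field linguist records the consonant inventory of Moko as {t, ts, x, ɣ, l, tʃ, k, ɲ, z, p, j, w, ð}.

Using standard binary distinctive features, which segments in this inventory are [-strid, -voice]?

t, x, k, p

Checking each segment against [-strident], [-voice]: /t/ (voiceless alveolar stop), /x/ (voiceless velar fricative), /k/ (voiceless velar stop), /p/ (voiceless bilabial stop) satisfy every feature; every other segment in the inventory fails at least one.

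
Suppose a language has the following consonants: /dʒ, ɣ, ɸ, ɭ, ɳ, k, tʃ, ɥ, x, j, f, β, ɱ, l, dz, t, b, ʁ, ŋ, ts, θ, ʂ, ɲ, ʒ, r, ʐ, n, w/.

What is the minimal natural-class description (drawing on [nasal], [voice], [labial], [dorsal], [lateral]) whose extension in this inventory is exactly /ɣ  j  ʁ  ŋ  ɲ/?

Every target segment is [+voice], [-labial], [+dorsal]; each remaining inventory member fails at least one of these. Each conjunct is needed — [-labial, +dorsal] alone would also admit /k, x/; [+voice, +dorsal] alone would also admit /ɥ, w/; [+voice, -labial] alone would also admit /dʒ, ɭ, ɳ, l, …/ — and no other combination of two listed features has exactly this extension, so three is the minimum.

[+voice, -labial, +dorsal]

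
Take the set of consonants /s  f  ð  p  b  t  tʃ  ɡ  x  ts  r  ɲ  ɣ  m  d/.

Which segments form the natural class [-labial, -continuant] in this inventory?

t, tʃ, ɡ, ts, ɲ, d

Checking each segment against [-labial], [-continuant]: /t/ (voiceless alveolar stop), /tʃ/ (voiceless postalveolar affricate), /ɡ/ (voiced velar stop), /ts/ (voiceless alveolar affricate), /ɲ/ (palatal nasal), /d/ (voiced alveolar stop) satisfy every feature; every other segment in the inventory fails at least one.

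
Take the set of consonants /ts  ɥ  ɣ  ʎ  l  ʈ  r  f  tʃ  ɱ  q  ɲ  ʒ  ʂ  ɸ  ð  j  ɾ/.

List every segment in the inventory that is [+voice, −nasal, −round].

Checking each segment against [+voice], [−nasal], [−round]: /ɣ/ (voiced velar fricative), /ʎ/ (palatal lateral approximant), /l/ (alveolar lateral approximant), /r/ (alveolar trill), /ʒ/ (voiced postalveolar fricative), /ð/ (voiced dental fricative), among others, satisfy every feature; every other segment in the inventory fails at least one.

ɣ, ʎ, l, r, ʒ, ð, j, ɾ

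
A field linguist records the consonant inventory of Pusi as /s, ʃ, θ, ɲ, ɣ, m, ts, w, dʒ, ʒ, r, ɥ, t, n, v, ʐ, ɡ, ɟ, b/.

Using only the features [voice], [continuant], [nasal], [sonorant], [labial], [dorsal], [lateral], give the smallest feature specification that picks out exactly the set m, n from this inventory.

[+nasal, −dorsal]

/m, n/ are all [+nasal], [−dorsal], and no other segment in the inventory matches both values. Dropping any one of them over-generates: [−dorsal] alone would also admit /s, ʃ, θ, ts, …/; [+nasal] alone would also admit /ɲ/. No other single listed feature picks out exactly this set either, so fewer than two features will not do.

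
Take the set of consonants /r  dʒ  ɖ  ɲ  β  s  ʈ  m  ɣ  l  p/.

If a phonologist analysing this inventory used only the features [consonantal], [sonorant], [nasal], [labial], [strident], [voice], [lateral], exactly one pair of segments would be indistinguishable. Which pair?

ɖ, ɣ

/ɖ/ (voiced retroflex stop) and /ɣ/ (voiced velar fricative) are both [+consonantal], [−sonorant], [−nasal], [−labial], [−strident], [+voice], [−lateral], so none of the listed features separates them. (They do differ in [continuant], [coronal] and [dorsal], which are not among the given features.) Every other pair in the inventory differs on at least one listed feature.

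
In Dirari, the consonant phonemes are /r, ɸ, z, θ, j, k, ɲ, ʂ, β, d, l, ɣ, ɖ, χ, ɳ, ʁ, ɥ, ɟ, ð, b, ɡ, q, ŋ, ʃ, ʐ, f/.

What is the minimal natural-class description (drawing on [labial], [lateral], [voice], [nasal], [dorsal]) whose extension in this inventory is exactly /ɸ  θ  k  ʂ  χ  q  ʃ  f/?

Every target segment is [−voice] and no other inventory member is, so one feature is enough.

[−voice]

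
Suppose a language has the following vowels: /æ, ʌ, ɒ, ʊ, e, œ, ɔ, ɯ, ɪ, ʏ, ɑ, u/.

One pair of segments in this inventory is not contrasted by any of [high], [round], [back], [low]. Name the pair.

u, ʊ

On the given features, /u/ and /ʊ/ have an identical profile: [+high], [+round], [+back], [-low]. No other two segments in the inventory coincide on all 4 features. (They do differ in [tense], which is not among the given features.)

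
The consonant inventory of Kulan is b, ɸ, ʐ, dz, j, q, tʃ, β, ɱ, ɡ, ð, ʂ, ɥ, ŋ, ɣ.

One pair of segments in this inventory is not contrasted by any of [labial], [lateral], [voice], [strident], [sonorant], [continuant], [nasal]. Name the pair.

Both /ð/ and /ɣ/ are [-labial], [-lateral], [+voice], [-strident], [-sonorant], [+continuant], [-nasal]. Since the list omits [coronal] and [dorsal] — which do distinguish the voiced dental fricative from the voiced velar fricative — this pair collapses; all other pairs remain distinct.

ð, ɣ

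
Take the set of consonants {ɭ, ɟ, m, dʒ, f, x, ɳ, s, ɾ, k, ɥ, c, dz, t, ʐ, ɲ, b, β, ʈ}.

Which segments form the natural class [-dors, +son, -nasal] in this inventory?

Checking each segment against [-dorsal], [+sonorant], [-nasal]: /ɭ/ (retroflex lateral approximant), /ɾ/ (alveolar tap) satisfy every feature; every other segment in the inventory fails at least one.

ɭ, ɾ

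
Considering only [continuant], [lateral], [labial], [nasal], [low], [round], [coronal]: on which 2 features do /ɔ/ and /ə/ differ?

[labial], [round]

The two segments share [+continuant], [-lateral], [-nasal], [-low], [-coronal]. The only features from the list on which they differ: /ɔ/ is [+labial] while /ə/ is [-labial]; /ɔ/ is [+round] while /ə/ is [-round].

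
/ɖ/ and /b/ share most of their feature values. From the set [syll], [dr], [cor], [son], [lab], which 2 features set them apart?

[labial], [coronal]

The two segments share [-syllabic], [-delayed release], [-sonorant]. The only features from the list on which they differ: /ɖ/ is [-labial] while /b/ is [+labial]; /ɖ/ is [+coronal] while /b/ is [-coronal].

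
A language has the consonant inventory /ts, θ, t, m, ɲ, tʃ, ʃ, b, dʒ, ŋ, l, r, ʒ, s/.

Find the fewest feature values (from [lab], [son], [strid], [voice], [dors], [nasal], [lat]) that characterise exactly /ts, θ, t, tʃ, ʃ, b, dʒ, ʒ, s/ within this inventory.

[-son]

The target set is precisely the extension of [-sonorant] in this inventory.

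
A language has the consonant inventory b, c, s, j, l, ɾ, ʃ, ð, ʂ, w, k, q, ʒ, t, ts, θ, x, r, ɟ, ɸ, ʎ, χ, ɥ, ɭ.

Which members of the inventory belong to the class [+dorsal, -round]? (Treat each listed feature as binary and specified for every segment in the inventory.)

Checking each segment against [+dorsal], [-round]: /c/ (voiceless palatal stop), /j/ (palatal glide), /k/ (voiceless velar stop), /q/ (voiceless uvular stop), /x/ (voiceless velar fricative), /ɟ/ (voiced palatal stop), among others, satisfy every feature; every other segment in the inventory fails at least one.

c, j, k, q, x, ɟ, ʎ, χ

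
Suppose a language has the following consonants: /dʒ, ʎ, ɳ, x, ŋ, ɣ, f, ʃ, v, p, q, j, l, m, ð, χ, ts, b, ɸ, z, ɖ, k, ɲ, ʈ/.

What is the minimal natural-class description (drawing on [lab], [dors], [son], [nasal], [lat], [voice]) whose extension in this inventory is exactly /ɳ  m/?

Every target segment is [+nasal], [-dorsal]; each remaining inventory member fails at least one of these. Each conjunct is needed — [-dorsal] alone would also admit /dʒ, f, ʃ, v, …/; [+nasal] alone would also admit /ŋ, ɲ/ — and no other single listed feature has exactly this extension, so two is the minimum.

[+nasal, -dors]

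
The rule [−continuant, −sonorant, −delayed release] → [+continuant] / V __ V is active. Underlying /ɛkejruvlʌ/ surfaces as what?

The only segment in the rule's environment that also matches [−continuant, −sonorant, −delayed release] is /k/. Applying [+continuant] turns the voiceless velar stop into /x/ (voiceless velar fricative), giving [ɛxejruvlʌ].

[ɛxejruvlʌ]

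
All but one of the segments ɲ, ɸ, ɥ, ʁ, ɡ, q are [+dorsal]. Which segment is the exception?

ɸ

/ɸ/ is the voiceless bilabial fricative, which is [−dorsal]; the rest — /ɲ, ʁ, ɥ, ɡ, q/ — are [+dorsal].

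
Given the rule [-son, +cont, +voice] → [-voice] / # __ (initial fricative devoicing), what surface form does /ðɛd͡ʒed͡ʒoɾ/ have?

[θɛd͡ʒed͡ʒoɾ]

Only the initial segment /ð/ is both word-initial and matches the structural description. It is a voiced dental fricative, so [-son, +cont, +voice] holds; changing it to [-voice] with all other features held fixed yields /θ/ (voiceless dental fricative). No other segment meets both the structural description and the environment, so the output is [θɛd͡ʒed͡ʒoɾ].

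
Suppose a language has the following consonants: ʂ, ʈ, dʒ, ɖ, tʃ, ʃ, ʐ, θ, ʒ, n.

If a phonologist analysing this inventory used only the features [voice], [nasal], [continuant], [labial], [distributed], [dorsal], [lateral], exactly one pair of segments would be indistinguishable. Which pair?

/ʃ/ (voiceless postalveolar fricative) and /θ/ (voiceless dental fricative) are both [-voice], [-nasal], [+continuant], [-labial], [+distributed], [-dorsal], [-lateral], so none of the listed features separates them. (They do differ in [strident] and [anterior], which are not among the given features.) Every other pair in the inventory differs on at least one listed feature.

ʃ, θ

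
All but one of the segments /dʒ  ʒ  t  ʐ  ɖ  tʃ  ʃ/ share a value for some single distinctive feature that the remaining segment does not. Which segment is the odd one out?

t

[anterior] groups all but one: /dʒ, ʐ, ɖ, tʃ, ʒ, ʃ/ share [-anterior] while /t/ (voiceless alveolar stop) alone is [+anterior]. Removing any other segment would not leave a single-feature class that excludes it.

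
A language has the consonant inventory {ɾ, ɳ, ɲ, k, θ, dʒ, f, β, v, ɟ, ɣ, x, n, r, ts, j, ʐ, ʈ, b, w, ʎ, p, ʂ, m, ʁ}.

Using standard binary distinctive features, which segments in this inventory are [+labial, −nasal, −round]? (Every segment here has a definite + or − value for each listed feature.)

Checking each segment against [+labial], [−nasal], [−round]: /f/ (voiceless labiodental fricative), /β/ (voiced bilabial fricative), /v/ (voiced labiodental fricative), /b/ (voiced bilabial stop), /p/ (voiceless bilabial stop) satisfy every feature; every other segment in the inventory fails at least one.

f, β, v, b, p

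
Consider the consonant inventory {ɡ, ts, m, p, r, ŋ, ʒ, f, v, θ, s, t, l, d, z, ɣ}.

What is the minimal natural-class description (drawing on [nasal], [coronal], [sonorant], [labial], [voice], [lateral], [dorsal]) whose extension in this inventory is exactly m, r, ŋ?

[+sonorant, −lateral]

The class [+sonorant], [−lateral] has exactly /m, r, ŋ/ as its extension in this inventory. No smaller conjunction from the listed features achieves this: [−lateral] alone would also admit /ɡ, ts, p, ʒ, …/; [+sonorant] alone would also admit /l/; and checking the remaining single features turns up none with this extension.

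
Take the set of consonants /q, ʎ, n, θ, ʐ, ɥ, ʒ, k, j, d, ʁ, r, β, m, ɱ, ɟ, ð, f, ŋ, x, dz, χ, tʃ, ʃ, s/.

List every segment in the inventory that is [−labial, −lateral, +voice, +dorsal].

First, the [−labial] segments are /q, ʎ, n, θ, ʐ, ʒ, k, j, d, ʁ, r, ɟ, ð, ŋ, x, dz, χ, tʃ, ʃ, s/.
Within that set, [−lateral] gives /q, n, θ, ʐ, ʒ, k, j, d, ʁ, r, ɟ, ð, ŋ, x, dz, χ, tʃ, ʃ, s/.
Among these, [+voice] gives /n, ʐ, ʒ, j, d, ʁ, r, ɟ, ð, ŋ, dz/.
Then [+dorsal] leaves /j, ʁ, ɟ, ŋ/.

j, ʁ, ɟ, ŋ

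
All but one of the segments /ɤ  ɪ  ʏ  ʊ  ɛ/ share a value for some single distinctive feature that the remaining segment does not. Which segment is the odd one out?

[tense] groups all but one: /ʏ, ɪ, ɛ, ʊ/ share [−tense] while /ɤ/ (mid back unrounded tense vowel) alone is [+tense]. Removing any other segment would not leave a single-feature class that excludes it.

ɤ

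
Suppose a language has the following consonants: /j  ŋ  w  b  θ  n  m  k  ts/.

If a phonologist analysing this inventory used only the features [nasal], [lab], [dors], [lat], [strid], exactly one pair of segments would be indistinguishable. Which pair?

On the given features, /j/ and /k/ have an identical profile: [−nasal], [−labial], [+dorsal], [−lateral], [−strident]. No other two segments in the inventory coincide on all 5 features. (They do differ in [sonorant], [voice], [continuant] and [back], which are not among the given features.)

j, k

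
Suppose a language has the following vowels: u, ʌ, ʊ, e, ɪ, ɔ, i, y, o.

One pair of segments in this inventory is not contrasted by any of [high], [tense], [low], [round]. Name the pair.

/y/ (high front rounded tense vowel) and /u/ (high back rounded tense vowel) are both [+high], [+tense], [-low], [+round], so none of the listed features separates them. (They do differ in [back], which is not among the given features.) Every other pair in the inventory differs on at least one listed feature.

y, u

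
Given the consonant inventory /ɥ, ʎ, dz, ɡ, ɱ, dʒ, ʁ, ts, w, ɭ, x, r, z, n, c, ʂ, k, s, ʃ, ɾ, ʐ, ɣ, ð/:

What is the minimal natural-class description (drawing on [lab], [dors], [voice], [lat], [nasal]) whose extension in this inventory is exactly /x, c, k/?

[−voice, +dors]

The class [−voice], [+dorsal] has exactly /x, c, k/ as its extension in this inventory. No smaller conjunction from the listed features achieves this: [+dorsal] alone would also admit /ɥ, ʎ, ɡ, ʁ, …/; [−voice] alone would also admit /ts, ʂ, s, ʃ/; and checking the remaining single features turns up none with this extension.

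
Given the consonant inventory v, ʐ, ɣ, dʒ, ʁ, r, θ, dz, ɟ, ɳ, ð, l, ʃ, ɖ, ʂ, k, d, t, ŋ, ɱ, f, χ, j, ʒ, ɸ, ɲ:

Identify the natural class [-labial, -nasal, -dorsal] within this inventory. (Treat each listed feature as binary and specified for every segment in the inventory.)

Eliminate segments failing any feature: /v, ɱ, f, ɸ/ are [+labial]; /ɣ, ʁ, ɟ, k, χ, j/ are [+dorsal]; /ɳ, ŋ, ɲ/ are [+nasal]. The remaining /ʐ, dʒ, r, θ, dz, ð, l, ʃ, ɖ, ʂ, d, t, ʒ/ satisfy [-labial], [-nasal], [-dorsal].

ʐ, dʒ, r, θ, dz, ð, l, ʃ, ɖ, ʂ, d, t, ʒ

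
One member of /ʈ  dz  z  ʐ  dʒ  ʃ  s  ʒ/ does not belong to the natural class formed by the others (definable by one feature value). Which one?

ʈ

/dz, dʒ, ʃ, ʒ, ʐ, s, z/ are all [+strident], but /ʈ/ (voiceless retroflex stop) is [−strident]. No other single segment can be removed to leave a set sharing one feature value that the removed segment lacks, so /ʈ/ is the odd one out.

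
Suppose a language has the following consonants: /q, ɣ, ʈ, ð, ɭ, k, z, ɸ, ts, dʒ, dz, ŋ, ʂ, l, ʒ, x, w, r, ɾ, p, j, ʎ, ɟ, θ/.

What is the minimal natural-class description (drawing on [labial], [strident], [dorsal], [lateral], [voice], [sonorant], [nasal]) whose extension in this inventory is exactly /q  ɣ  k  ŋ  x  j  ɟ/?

Every target segment is [-lateral], [-labial], [+dorsal]; each remaining inventory member fails at least one of these. Each conjunct is needed — [-labial, +dorsal] alone would also admit /ʎ/; [-lateral, +dorsal] alone would also admit /w/; [-lateral, -labial] alone would also admit /ʈ, ð, z, ts, …/ — and no other combination of two listed features has exactly this extension, so three is the minimum.

[-lateral, -labial, +dorsal]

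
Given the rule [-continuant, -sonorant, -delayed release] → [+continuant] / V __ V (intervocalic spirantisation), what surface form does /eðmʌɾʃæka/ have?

Only /k/ occurs between two vowels (/æ/ __ /a/) and matches the structural description. It is a voiceless velar stop, so [-continuant, -sonorant, -delayed release] holds; changing it to [+continuant] with all other features held fixed yields /x/ (voiceless velar fricative). No other segment meets both the structural description and the environment, so the output is [eðmʌɾʃæxa].

[eðmʌɾʃæxa]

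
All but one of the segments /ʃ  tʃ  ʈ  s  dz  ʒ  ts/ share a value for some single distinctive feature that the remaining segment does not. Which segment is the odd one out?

The remaining segments after removing /ʈ/ share [+strident]; /ʈ/ (voiceless retroflex stop) is [−strident]. For every other candidate removal, the leftover set fails to share any single feature value that the removed segment lacks.

ʈ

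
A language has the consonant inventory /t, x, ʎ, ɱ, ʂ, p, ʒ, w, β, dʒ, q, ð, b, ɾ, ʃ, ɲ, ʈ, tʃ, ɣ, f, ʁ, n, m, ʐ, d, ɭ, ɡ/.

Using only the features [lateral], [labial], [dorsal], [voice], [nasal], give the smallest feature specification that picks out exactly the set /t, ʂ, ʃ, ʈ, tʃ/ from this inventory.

[−voice, −labial, −dorsal]

Every target segment is [−voice], [−labial], [−dorsal]; each remaining inventory member fails at least one of these. Each conjunct is needed — [−labial, −dorsal] alone would also admit /ʒ, dʒ, ð, ɾ, …/; [−voice, −dorsal] alone would also admit /p, f/; [−voice, −labial] alone would also admit /x, q/ — and no other combination of two listed features has exactly this extension, so three is the minimum.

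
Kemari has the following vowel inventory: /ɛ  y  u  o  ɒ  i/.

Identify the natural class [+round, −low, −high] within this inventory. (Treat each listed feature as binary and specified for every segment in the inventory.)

Eliminate segments failing any feature: /ɛ, i/ are [−round]; /y, u/ are [+high]; /ɒ/ is [+low]. The remaining /o/ satisfy [+round], [−low], [−high].

o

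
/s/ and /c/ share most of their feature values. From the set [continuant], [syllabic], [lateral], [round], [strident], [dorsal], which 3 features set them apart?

/s/ (voiceless alveolar fricative) and /c/ (voiceless palatal stop) agree on [−syllabic], [−lateral], [−round]. They differ on [continuant] (/s/ [+], /c/ [−]), [strident] (/s/ [+], /c/ [−]), [dorsal] (/s/ [−], /c/ [+]).

[continuant], [strident], [dorsal]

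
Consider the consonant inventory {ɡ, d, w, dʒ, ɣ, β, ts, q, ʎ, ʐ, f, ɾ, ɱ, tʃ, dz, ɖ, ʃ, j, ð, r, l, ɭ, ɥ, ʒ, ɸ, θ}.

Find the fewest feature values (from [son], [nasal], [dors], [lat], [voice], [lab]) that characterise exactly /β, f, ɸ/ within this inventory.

[−son, +lab]

The class [−sonorant], [+labial] has exactly /β, f, ɸ/ as its extension in this inventory. No smaller conjunction from the listed features achieves this: [+labial] alone would also admit /w, ɱ, ɥ/; [−sonorant] alone would also admit /ɡ, d, dʒ, ɣ, …/; and checking the remaining single features turns up none with this extension.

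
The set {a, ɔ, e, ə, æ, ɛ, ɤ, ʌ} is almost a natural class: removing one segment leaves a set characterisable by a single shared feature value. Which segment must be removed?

ɔ

The remaining segments after removing /ɔ/ share [-round]; /ɔ/ (mid back rounded lax vowel) is [+round]. For every other candidate removal, the leftover set fails to share any single feature value that the removed segment lacks.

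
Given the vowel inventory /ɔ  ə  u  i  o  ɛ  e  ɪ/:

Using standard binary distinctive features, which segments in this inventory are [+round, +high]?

u

Checking each segment against [+round], [+high]: /u/ (high back rounded tense vowel) satisfies every feature; every other segment in the inventory fails at least one.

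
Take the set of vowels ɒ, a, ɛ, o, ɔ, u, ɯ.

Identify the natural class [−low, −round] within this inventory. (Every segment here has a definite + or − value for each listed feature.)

Among the inventory, the [−low] segments are /ɛ, o, ɔ, u, ɯ/.
Intersecting with [−round] leaves /ɛ, ɯ/.

ɛ, ɯ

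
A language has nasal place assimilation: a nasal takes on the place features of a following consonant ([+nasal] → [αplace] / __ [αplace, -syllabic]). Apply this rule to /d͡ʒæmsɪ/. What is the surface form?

[d͡ʒænsɪ]

/m/ sits before the [+coronal] consonant /s/, so it takes on [+coronal] and surfaces as /n/. The rest of the form is unaffected: [d͡ʒænsɪ].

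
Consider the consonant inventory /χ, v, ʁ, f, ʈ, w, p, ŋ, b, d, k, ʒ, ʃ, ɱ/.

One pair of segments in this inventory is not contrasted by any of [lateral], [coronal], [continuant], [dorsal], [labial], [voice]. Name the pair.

ɱ, b

On the given features, /ɱ/ and /b/ have an identical profile: [−lateral], [−coronal], [−continuant], [−dorsal], [+labial], [+voice]. No other two segments in the inventory coincide on all 6 features. (They do differ in [sonorant] and [nasal], which are not among the given features.)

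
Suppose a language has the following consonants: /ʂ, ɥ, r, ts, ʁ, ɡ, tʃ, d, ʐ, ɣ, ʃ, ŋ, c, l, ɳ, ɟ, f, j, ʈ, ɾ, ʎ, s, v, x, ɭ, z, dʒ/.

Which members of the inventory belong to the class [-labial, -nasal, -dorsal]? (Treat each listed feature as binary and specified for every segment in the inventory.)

ʂ, r, ts, tʃ, d, ʐ, ʃ, l, ʈ, ɾ, s, ɭ, z, dʒ

The [-labial] segments are /ʂ, r, ts, ʁ, ɡ, tʃ, d, ʐ, ɣ, ʃ, ŋ, c, l, ɳ, ɟ, j, ʈ, ɾ, ʎ, s, x, ɭ, z, dʒ/.
Then [-nasal] gives /ʂ, r, ts, ʁ, ɡ, tʃ, d, ʐ, ɣ, ʃ, c, l, ɟ, j, ʈ, ɾ, ʎ, s, x, ɭ, z, dʒ/.
Intersecting with [-dorsal] leaves /ʂ, r, ts, tʃ, d, ʐ, ʃ, l, ʈ, ɾ, s, ɭ, z, dʒ/.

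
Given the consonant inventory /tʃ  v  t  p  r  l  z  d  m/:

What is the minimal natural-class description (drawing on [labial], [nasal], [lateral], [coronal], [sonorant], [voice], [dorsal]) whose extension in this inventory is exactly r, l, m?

/r, l, m/ are exactly the [+sonorant] segments in the inventory, so a single feature suffices.

[+sonorant]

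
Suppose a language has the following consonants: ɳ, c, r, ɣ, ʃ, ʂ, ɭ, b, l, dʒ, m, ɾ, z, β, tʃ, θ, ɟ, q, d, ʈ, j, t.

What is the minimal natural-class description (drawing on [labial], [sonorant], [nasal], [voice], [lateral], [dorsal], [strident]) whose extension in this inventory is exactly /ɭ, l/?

[+lateral]

/ɭ, l/ are exactly the [+lateral] segments in the inventory, so a single feature suffices.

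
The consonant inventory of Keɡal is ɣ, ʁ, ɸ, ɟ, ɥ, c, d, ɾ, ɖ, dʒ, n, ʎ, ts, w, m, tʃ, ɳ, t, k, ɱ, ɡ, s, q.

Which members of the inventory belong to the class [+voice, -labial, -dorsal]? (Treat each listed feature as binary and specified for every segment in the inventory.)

d, ɾ, ɖ, dʒ, n, ɳ

The [+voice] segments are /ɣ, ʁ, ɟ, ɥ, d, ɾ, ɖ, dʒ, n, ʎ, w, m, ɳ, ɱ, ɡ/.
Intersecting with [-labial] gives /ɣ, ʁ, ɟ, d, ɾ, ɖ, dʒ, n, ʎ, ɳ, ɡ/.
Then [-dorsal] leaves /d, ɾ, ɖ, dʒ, n, ɳ/.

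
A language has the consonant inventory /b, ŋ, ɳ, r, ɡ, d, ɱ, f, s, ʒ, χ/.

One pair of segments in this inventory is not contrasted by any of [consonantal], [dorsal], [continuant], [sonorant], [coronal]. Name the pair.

On the given features, /ʒ/ and /s/ have an identical profile: [+consonantal], [-dorsal], [+continuant], [-sonorant], [+coronal]. No other two segments in the inventory coincide on all 5 features. (They do differ in [voice], [anterior] and [distributed], which are not among the given features.)

ʒ, s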